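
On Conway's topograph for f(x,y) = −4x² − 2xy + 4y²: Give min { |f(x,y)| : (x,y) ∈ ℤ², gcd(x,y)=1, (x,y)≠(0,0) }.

descent: ρ → (4,2,-4)  [lands on river]
river: ρ → (-4,6,2)
river: ρ → (2,6,-4)
river: ρ → (-4,2,4)
river: ρ → (4,6,-2)
river: ρ → (-2,6,4)
closes: descent 1, river 6
min |a| on river = 2

2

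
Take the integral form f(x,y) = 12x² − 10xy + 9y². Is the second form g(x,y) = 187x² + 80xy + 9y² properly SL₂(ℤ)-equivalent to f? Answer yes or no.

D₁ = -332, D₂ = -332
f: flip: (12,-10,9)→(9,10,12)
f: translate: b→-8 (≡10 mod 18), so (9,10,12)→(9,-8,11)
f: reduced (well bottom): (9,-8,11) with a≤c, −a<b≤a
g: flip: (187,80,9)→(9,-80,187)
g: translate: b→-8 (≡-80 mod 18), so (9,-80,187)→(9,-8,11)
g: reduced (well bottom): (9,-8,11) with a≤c, −a<b≤a
reduced forms (9, -8, 11) vs (9, -8, 11) ⇒ equivalent

yes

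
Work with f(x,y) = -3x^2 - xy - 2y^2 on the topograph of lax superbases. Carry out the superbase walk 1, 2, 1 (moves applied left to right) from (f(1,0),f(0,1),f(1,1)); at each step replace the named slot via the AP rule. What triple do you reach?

start (-3,-2,-6) = (f(1,0),f(0,1),f(1,1))
replace slot 1: 2·((-2)+(-6)) − (-3) = -13 → (-13,-2,-6)
replace slot 2: 2·((-13)+(-6)) − (-2) = -36 → (-13,-36,-6)
replace slot 1: 2·((-36)+(-6)) − (-13) = -71 → (-71,-36,-6)

-71,-36,-6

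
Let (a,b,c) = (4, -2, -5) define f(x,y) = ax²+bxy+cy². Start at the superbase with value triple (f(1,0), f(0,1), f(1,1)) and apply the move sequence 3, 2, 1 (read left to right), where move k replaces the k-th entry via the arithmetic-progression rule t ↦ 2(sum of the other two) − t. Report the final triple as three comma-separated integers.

start (4,-5,-3) = (f(1,0),f(0,1),f(1,1))
replace slot 3: 2·(4+(-5)) − (-3) = 1 → (4,-5,1)
replace slot 2: 2·(4+1) − (-5) = 15 → (4,15,1)
replace slot 1: 2·(15+1) − 4 = 28 → (28,15,1)

28,15,1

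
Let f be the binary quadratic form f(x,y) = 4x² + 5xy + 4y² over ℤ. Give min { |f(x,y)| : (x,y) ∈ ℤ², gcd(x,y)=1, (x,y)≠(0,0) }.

translate: b→-3 (≡5 mod 8), so (4,5,4)→(4,-3,3)
flip: (4,-3,3)→(3,3,4)
reduced (well bottom): (3,3,4) with a≤c, −a<b≤a
well minimum = a = 3

3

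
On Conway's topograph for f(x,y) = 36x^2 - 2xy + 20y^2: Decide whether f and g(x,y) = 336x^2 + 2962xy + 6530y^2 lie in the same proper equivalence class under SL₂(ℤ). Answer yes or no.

D₁ = -2876, D₂ = -2876
f: flip: (36,-2,20)→(20,2,36)
f: reduced (well bottom): (20,2,36) with a≤c, −a<b≤a
g: translate: b→274 (≡2962 mod 672), so (336,2962,6530)→(336,274,58)
g: flip: (336,274,58)→(58,-274,336)
g: translate: b→-42 (≡-274 mod 116), so (58,-274,336)→(58,-42,20)
g: flip: (58,-42,20)→(20,42,58)
g: translate: b→2 (≡42 mod 40), so (20,42,58)→(20,2,36)
g: reduced (well bottom): (20,2,36) with a≤c, −a<b≤a
reduced forms (20, 2, 36) vs (20, 2, 36) ⇒ equivalent

yes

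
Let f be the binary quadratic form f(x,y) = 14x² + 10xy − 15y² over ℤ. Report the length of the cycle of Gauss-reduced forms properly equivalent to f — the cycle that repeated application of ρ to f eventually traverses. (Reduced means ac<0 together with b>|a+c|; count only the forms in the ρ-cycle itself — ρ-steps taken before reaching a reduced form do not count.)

D = 940, ⌊√D⌋ = 30
river: ρ → (-15,20,9)
river: ρ → (9,16,-19)
river: ρ → (-19,22,6)
river: ρ → (6,26,-11)
river: ρ → (-11,18,14)
river: ρ → (14,10,-15)
ρ-cycle length = 6 (tail of 0 descent steps not counted)

6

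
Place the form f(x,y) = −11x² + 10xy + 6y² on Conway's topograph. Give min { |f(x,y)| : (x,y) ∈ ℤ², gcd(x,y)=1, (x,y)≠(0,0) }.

river: ρ → (6,14,-7)
river: ρ → (-7,14,6)
river: ρ → (6,10,-11)
river: ρ → (-11,12,5)
river: ρ → (5,18,-2)
river: ρ → (-2,18,5)
river: ρ → (5,12,-11)
river: ρ → (-11,10,6)
closes: descent 0, river 8
min |a| on river = 2

2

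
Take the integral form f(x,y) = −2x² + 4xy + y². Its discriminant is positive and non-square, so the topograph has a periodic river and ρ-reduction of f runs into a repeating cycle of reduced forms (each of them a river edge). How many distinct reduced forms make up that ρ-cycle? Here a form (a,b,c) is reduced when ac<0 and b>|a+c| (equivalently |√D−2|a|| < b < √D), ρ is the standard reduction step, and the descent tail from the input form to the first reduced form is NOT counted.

D = 24, ⌊√D⌋ = 4
river: ρ → (1,4,-2)
river: ρ → (-2,4,1)
ρ-cycle length = 2 (tail of 0 descent steps not counted)

2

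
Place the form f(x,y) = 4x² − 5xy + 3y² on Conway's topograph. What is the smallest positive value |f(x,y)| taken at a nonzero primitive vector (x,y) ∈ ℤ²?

translate: b→3 (≡-5 mod 8), so (4,-5,3)→(4,3,2)
flip: (4,3,2)→(2,-3,4)
translate: b→1 (≡-3 mod 4), so (2,-3,4)→(2,1,3)
reduced (well bottom): (2,1,3) with a≤c, −a<b≤a
well minimum = a = 2

2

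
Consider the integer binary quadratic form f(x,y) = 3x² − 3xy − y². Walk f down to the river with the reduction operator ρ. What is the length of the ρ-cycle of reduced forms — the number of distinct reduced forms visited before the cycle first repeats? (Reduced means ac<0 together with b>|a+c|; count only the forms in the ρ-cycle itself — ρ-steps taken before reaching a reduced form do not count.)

D = 21, ⌊√D⌋ = 4
descent: ρ → (-1,3,3)  [lands on river]
river: ρ → (3,3,-1)
ρ-cycle length = 2 (tail of 1 descent step not counted)

2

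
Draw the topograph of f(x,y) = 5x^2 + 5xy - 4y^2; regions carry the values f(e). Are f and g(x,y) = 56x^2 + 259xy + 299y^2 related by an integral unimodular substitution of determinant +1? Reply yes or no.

D₁ = 105, D₂ = 105
river cycle of f (length 6): (-4, 3, 6), (6, 9, -1), (-1, 9, 6), (6, 3, -4), (-4, 5, 5), (5, 5, -4)
river cycle of g (length 6): (5, 5, -4), (-4, 3, 6), (6, 9, -1), (-1, 9, 6), (6, 3, -4), (-4, 5, 5)
cycles coincide ⇒ equivalent

yes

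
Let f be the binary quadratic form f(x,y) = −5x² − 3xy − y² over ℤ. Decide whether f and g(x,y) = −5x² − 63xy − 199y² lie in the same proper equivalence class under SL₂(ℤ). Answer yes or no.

D₁ = -11, D₂ = -11
f is negative-definite; reduce −f:
−f: flip: (5,3,1)→(1,-3,5)
−f: translate: b→1 (≡-3 mod 2), so (1,-3,5)→(1,1,3)
−f: reduced (well bottom): (1,1,3) with a≤c, −a<b≤a
flip sign back: reduced form of f is (-1,-1,-3)
g is negative-definite; reduce −g:
−g: translate: b→3 (≡63 mod 10), so (5,63,199)→(5,3,1)
−g: flip: (5,3,1)→(1,-3,5)
−g: translate: b→1 (≡-3 mod 2), so (1,-3,5)→(1,1,3)
−g: reduced (well bottom): (1,1,3) with a≤c, −a<b≤a
flip sign back: reduced form of g is (-1,-1,-3)
reduced forms (-1, -1, -3) vs (-1, -1, -3) ⇒ equivalent

yes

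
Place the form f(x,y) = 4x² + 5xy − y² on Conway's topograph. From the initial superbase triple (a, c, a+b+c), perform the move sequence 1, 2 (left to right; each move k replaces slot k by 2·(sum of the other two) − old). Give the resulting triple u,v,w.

start (4,-1,8) = (f(1,0),f(0,1),f(1,1))
replace slot 1: 2·((-1)+8) − 4 = 10 → (10,-1,8)
replace slot 2: 2·(10+8) − (-1) = 37 → (10,37,8)

10,37,8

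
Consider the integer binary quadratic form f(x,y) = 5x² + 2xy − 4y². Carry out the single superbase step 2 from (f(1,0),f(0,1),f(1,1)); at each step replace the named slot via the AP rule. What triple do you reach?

start (5,-4,3) = (f(1,0),f(0,1),f(1,1))
replace slot 2: 2·(5+3) − (-4) = 20 → (5,20,3)

5,20,3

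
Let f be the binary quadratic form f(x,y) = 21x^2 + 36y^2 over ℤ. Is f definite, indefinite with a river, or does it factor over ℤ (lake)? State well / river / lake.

D = b²−4ac = 0² − 4·21·36 = -3024
D < 0 ⇒ definite ⇒ every region one sign ⇒ single well

well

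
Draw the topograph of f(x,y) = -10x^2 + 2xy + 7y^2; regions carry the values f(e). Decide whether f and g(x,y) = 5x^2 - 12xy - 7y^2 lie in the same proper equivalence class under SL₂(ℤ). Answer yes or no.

D₁ = 284, D₂ = 284
river cycle of f (length 8): (7, 12, -5), (-5, 8, 11), (11, 14, -2), (-2, 14, 11), (11, 8, -5), (-5, 12, 7), (7, 16, -1), (-1, 16, 7)
river cycle of g (length 8): (-7, 12, 5), (5, 8, -11), (-11, 14, 2), (2, 14, -11), (-11, 8, 5), (5, 12, -7), (-7, 16, 1), (1, 16, -7)
cycles differ ⇒ inequivalent

no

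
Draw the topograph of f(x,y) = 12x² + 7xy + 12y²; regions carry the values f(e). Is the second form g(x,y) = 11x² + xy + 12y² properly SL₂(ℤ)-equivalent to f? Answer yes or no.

D₁ = -527, D₂ = -527
f: reduced (well bottom): (12,7,12) with a≤c, −a<b≤a
g: reduced (well bottom): (11,1,12) with a≤c, −a<b≤a
reduced forms (12, 7, 12) vs (11, 1, 12) ⇒ inequivalent

no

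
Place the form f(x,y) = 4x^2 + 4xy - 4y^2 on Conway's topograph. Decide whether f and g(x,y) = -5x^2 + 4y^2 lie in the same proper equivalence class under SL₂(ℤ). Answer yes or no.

D₁ = 80, D₂ = 80
river cycle of f (length 2): (-4, 4, 4), (4, 4, -4)
river cycle of g (length 2): (4, 8, -1), (-1, 8, 4)
cycles differ ⇒ inequivalent

no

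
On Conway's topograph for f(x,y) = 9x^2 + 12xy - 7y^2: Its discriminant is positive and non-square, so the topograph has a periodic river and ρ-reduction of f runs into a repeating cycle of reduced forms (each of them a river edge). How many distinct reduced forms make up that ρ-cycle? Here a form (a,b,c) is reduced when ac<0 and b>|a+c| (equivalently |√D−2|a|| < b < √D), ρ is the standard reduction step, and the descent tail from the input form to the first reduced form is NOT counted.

D = 396, ⌊√D⌋ = 19
river: ρ → (-7,16,5)
river: ρ → (5,14,-10)
river: ρ → (-10,6,9)
river: ρ → (9,12,-7)
ρ-cycle length = 4 (tail of 0 descent steps not counted)

4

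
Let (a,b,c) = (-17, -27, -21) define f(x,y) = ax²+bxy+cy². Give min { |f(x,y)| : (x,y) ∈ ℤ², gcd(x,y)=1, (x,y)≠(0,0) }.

translate: b→-7 (≡27 mod 34), so (17,27,21)→(17,-7,11)
flip: (17,-7,11)→(11,7,17)
reduced (well bottom): (11,7,17) with a≤c, −a<b≤a
well minimum |f| = |-11| = 11 (negative-definite)

11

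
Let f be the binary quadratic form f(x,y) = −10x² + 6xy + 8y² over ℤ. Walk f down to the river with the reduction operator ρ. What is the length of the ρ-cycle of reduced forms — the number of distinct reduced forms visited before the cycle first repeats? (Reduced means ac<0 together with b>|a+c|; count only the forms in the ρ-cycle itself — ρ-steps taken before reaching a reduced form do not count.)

D = 356, ⌊√D⌋ = 18
river: ρ → (8,10,-8)
river: ρ → (-8,6,10)
river: ρ → (10,14,-4)
river: ρ → (-4,18,2)
river: ρ → (2,18,-4)
river: ρ → (-4,14,10)
river: ρ → (10,6,-8)
river: ρ → (-8,10,8)
river: ρ → (8,6,-10)
river: ρ → (-10,14,4)
river: ρ → (4,18,-2)
river: ρ → (-2,18,4)
river: ρ → (4,14,-10)
river: ρ → (-10,6,8)
ρ-cycle length = 14 (tail of 0 descent steps not counted)

14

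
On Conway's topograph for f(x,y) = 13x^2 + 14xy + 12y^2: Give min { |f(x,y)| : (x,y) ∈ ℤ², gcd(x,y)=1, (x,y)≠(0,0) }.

translate: b→-12 (≡14 mod 26), so (13,14,12)→(13,-12,11)
flip: (13,-12,11)→(11,12,13)
translate: b→-10 (≡12 mod 22), so (11,12,13)→(11,-10,12)
reduced (well bottom): (11,-10,12) with a≤c, −a<b≤a
well minimum = a = 11

11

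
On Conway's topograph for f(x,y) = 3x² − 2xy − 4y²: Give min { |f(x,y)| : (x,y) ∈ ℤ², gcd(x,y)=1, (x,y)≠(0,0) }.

descent: ρ → (-4,2,3)  [lands on river]
river: ρ → (3,4,-3)
river: ρ → (-3,2,4)
river: ρ → (4,6,-1)
river: ρ → (-1,6,4)
river: ρ → (4,2,-3)
river: ρ → (-3,4,3)
river: ρ → (3,2,-4)
river: ρ → (-4,6,1)
river: ρ → (1,6,-4)
closes: descent 1, river 10
min |a| on river = 1

1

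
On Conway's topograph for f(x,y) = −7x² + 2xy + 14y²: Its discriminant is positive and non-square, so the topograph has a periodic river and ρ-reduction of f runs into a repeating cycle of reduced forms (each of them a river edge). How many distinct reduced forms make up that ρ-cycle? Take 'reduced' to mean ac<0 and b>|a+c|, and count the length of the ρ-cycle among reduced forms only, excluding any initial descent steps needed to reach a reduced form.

D = 396, ⌊√D⌋ = 19
descent: ρ → (14,-2,-7)
descent: ρ → (-7,16,5)  [lands on river]
river: ρ → (5,14,-10)
river: ρ → (-10,6,9)
river: ρ → (9,12,-7)
ρ-cycle length = 4 (tail of 2 descent steps not counted)

4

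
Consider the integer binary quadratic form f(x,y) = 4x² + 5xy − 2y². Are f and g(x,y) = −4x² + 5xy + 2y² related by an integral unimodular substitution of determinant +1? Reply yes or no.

D₁ = 57, D₂ = 57
river cycle of f (length 6): (-2, 7, 1), (1, 7, -2), (-2, 5, 4), (4, 3, -3), (-3, 3, 4), (4, 5, -2)
river cycle of g (length 6): (2, 7, -1), (-1, 7, 2), (2, 5, -4), (-4, 3, 3), (3, 3, -4), (-4, 5, 2)
cycles differ ⇒ inequivalent

no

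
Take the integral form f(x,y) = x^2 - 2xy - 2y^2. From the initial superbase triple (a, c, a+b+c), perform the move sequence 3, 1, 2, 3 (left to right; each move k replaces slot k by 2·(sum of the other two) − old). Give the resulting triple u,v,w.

start (1,-2,-3) = (f(1,0),f(0,1),f(1,1))
replace slot 3: 2·(1+(-2)) − (-3) = 1 → (1,-2,1)
replace slot 1: 2·((-2)+1) − 1 = -3 → (-3,-2,1)
replace slot 2: 2·((-3)+1) − (-2) = -2 → (-3,-2,1)
replace slot 3: 2·((-3)+(-2)) − 1 = -11 → (-3,-2,-11)

-3,-2,-11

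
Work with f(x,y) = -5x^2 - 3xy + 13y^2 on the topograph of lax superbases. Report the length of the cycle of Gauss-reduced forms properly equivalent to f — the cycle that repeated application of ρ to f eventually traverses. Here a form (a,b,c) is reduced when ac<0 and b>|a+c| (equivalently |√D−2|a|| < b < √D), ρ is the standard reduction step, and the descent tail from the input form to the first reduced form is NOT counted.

D = 269, ⌊√D⌋ = 16
descent: ρ → (13,3,-5)
descent: ρ → (-5,7,11)  [lands on river]
river: ρ → (11,15,-1)
river: ρ → (-1,15,11)
river: ρ → (11,7,-5)
river: ρ → (-5,13,5)
river: ρ → (5,7,-11)
river: ρ → (-11,15,1)
river: ρ → (1,15,-11)
river: ρ → (-11,7,5)
river: ρ → (5,13,-5)
ρ-cycle length = 10 (tail of 2 descent steps not counted)

10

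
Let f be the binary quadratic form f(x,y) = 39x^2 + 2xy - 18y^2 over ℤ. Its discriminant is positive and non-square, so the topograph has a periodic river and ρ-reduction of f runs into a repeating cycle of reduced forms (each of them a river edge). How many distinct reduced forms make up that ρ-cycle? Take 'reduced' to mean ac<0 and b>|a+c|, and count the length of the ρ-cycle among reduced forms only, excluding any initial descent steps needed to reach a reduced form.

D = 2812, ⌊√D⌋ = 53
descent: ρ → (-18,34,23)  [lands on river]
river: ρ → (23,12,-29)
river: ρ → (-29,46,6)
river: ρ → (6,50,-13)
river: ρ → (-13,28,39)
river: ρ → (39,50,-2)
river: ρ → (-2,50,39)
river: ρ → (39,28,-13)
river: ρ → (-13,50,6)
river: ρ → (6,46,-29)
river: ρ → (-29,12,23)
river: ρ → (23,34,-18)
river: ρ → (-18,38,19)
river: ρ → (19,38,-18)
ρ-cycle length = 14 (tail of 1 descent step not counted)

14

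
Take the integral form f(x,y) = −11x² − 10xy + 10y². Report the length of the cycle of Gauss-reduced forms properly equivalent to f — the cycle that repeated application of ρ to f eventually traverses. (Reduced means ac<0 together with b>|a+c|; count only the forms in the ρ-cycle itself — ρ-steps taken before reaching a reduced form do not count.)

D = 540, ⌊√D⌋ = 23
descent: ρ → (10,10,-11)  [lands on river]
river: ρ → (-11,12,9)
river: ρ → (9,6,-14)
river: ρ → (-14,22,1)
river: ρ → (1,22,-14)
river: ρ → (-14,6,9)
river: ρ → (9,12,-11)
river: ρ → (-11,10,10)
ρ-cycle length = 8 (tail of 1 descent step not counted)

8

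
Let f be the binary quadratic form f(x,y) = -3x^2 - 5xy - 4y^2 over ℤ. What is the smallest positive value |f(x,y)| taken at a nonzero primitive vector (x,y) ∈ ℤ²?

translate: b→-1 (≡5 mod 6), so (3,5,4)→(3,-1,2)
flip: (3,-1,2)→(2,1,3)
reduced (well bottom): (2,1,3) with a≤c, −a<b≤a
well minimum |f| = |-2| = 2 (negative-definite)

2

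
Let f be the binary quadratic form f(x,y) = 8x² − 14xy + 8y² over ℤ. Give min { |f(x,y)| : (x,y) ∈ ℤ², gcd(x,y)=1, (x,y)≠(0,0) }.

translate: b→2 (≡-14 mod 16), so (8,-14,8)→(8,2,2)
flip: (8,2,2)→(2,-2,8)
translate: b→2 (≡-2 mod 4), so (2,-2,8)→(2,2,8)
reduced (well bottom): (2,2,8) with a≤c, −a<b≤a
well minimum = a = 2

2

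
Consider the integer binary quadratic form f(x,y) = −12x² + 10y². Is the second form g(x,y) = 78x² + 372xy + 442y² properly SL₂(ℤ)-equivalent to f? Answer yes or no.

D₁ = 480, D₂ = 480
river cycle of f (length 2): (10, 20, -2), (-2, 20, 10)
river cycle of g (length 2): (10, 20, -2), (-2, 20, 10)
cycles coincide ⇒ equivalent

yes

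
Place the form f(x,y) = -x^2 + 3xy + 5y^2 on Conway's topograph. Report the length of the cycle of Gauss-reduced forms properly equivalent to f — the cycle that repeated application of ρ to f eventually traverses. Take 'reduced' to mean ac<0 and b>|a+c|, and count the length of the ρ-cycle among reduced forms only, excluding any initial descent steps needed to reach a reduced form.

D = 29, ⌊√D⌋ = 5
descent: ρ → (5,-3,-1)
descent: ρ → (-1,5,1)  [lands on river]
river: ρ → (1,5,-1)
ρ-cycle length = 2 (tail of 2 descent steps not counted)

2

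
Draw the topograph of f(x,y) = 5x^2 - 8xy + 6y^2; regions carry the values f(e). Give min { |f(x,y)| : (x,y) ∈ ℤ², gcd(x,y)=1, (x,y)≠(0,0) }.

translate: b→2 (≡-8 mod 10), so (5,-8,6)→(5,2,3)
flip: (5,2,3)→(3,-2,5)
reduced (well bottom): (3,-2,5) with a≤c, −a<b≤a
well minimum = a = 3

3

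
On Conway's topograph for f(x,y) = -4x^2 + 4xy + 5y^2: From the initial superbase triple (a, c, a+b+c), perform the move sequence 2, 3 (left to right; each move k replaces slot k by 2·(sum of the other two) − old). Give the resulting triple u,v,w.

start (-4,5,5) = (f(1,0),f(0,1),f(1,1))
replace slot 2: 2·((-4)+5) − 5 = -3 → (-4,-3,5)
replace slot 3: 2·((-4)+(-3)) − 5 = -19 → (-4,-3,-19)

-4,-3,-19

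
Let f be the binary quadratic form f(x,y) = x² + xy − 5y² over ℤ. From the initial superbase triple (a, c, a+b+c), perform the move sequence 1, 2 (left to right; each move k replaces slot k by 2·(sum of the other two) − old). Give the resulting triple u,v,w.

start (1,-5,-3) = (f(1,0),f(0,1),f(1,1))
replace slot 1: 2·((-5)+(-3)) − 1 = -17 → (-17,-5,-3)
replace slot 2: 2·((-17)+(-3)) − (-5) = -35 → (-17,-35,-3)

-17,-35,-3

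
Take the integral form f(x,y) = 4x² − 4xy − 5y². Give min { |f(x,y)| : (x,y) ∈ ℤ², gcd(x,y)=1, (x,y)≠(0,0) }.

descent: ρ → (-5,4,4)  [lands on river]
river: ρ → (4,4,-5)
river: ρ → (-5,6,3)
river: ρ → (3,6,-5)
closes: descent 1, river 4
min |a| on river = 3

3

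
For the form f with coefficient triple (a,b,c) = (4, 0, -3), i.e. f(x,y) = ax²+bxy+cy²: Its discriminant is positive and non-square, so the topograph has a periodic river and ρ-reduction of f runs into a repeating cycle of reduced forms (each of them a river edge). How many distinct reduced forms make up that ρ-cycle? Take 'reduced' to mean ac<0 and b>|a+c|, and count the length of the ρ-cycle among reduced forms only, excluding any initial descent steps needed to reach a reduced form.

D = 48, ⌊√D⌋ = 6
descent: ρ → (-3,6,1)  [lands on river]
river: ρ → (1,6,-3)
ρ-cycle length = 2 (tail of 1 descent step not counted)

2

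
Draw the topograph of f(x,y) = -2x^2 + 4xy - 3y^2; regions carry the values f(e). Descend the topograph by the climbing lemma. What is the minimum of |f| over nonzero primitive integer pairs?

translate: b→0 (≡-4 mod 4), so (2,-4,3)→(2,0,1)
flip: (2,0,1)→(1,0,2)
reduced (well bottom): (1,0,2) with a≤c, −a<b≤a
well minimum |f| = |-1| = 1 (negative-definite)

1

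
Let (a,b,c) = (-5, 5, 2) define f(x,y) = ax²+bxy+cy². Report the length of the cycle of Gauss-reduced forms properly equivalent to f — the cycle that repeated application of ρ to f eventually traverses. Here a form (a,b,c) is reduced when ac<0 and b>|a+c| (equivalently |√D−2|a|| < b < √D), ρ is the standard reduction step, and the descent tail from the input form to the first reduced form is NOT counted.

D = 65, ⌊√D⌋ = 8
river: ρ → (2,7,-2)
river: ρ → (-2,5,5)
river: ρ → (5,5,-2)
river: ρ → (-2,7,2)
river: ρ → (2,5,-5)
river: ρ → (-5,5,2)
ρ-cycle length = 6 (tail of 0 descent steps not counted)

6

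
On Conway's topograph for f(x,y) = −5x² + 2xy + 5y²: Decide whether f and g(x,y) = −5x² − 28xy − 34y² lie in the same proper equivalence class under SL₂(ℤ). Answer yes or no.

D₁ = 104, D₂ = 104
river cycle of f (length 6): (5, 8, -2), (-2, 8, 5), (5, 2, -5), (-5, 8, 2), (2, 8, -5), (-5, 2, 5)
river cycle of g (length 6): (-5, 2, 5), (5, 8, -2), (-2, 8, 5), (5, 2, -5), (-5, 8, 2), (2, 8, -5)
cycles coincide ⇒ equivalent

yes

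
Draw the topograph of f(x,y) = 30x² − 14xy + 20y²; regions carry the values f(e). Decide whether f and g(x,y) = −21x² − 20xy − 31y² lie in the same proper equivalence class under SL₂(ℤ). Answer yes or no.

D₁ = -2204, D₂ = -2204
f: flip: (30,-14,20)→(20,14,30)
f: reduced (well bottom): (20,14,30) with a≤c, −a<b≤a
g is negative-definite; reduce −g:
−g: reduced (well bottom): (21,20,31) with a≤c, −a<b≤a
flip sign back: reduced form of g is (-21,-20,-31)
reduced forms (20, 14, 30) vs (-21, -20, -31) ⇒ inequivalent

no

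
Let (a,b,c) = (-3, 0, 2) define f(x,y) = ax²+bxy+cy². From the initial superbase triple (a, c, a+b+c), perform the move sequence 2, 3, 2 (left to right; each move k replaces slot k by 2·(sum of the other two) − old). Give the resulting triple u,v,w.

start (-3,2,-1) = (f(1,0),f(0,1),f(1,1))
replace slot 2: 2·((-3)+(-1)) − 2 = -10 → (-3,-10,-1)
replace slot 3: 2·((-3)+(-10)) − (-1) = -25 → (-3,-10,-25)
replace slot 2: 2·((-3)+(-25)) − (-10) = -46 → (-3,-46,-25)

-3,-46,-25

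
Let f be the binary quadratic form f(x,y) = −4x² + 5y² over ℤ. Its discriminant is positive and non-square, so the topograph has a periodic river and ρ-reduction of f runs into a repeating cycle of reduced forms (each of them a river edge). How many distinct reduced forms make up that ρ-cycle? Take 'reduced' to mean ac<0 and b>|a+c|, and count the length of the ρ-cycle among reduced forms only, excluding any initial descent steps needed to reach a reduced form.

D = 80, ⌊√D⌋ = 8
descent: ρ → (5,0,-4)
descent: ρ → (-4,8,1)  [lands on river]
river: ρ → (1,8,-4)
ρ-cycle length = 2 (tail of 2 descent steps not counted)

2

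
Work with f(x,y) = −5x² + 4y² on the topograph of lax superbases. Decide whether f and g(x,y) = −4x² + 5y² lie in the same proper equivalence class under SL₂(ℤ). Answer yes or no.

D₁ = 80, D₂ = 80
river cycle of f (length 2): (4, 8, -1), (-1, 8, 4)
river cycle of g (length 2): (-4, 8, 1), (1, 8, -4)
cycles differ ⇒ inequivalent

no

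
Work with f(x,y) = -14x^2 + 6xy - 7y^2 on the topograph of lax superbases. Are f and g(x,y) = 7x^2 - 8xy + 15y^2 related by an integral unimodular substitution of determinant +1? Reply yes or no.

D₁ = -356, D₂ = -356
f is negative-definite; reduce −f:
−f: flip: (14,-6,7)→(7,6,14)
−f: reduced (well bottom): (7,6,14) with a≤c, −a<b≤a
flip sign back: reduced form of f is (-7,-6,-14)
g: translate: b→6 (≡-8 mod 14), so (7,-8,15)→(7,6,14)
g: reduced (well bottom): (7,6,14) with a≤c, −a<b≤a
reduced forms (-7, -6, -14) vs (7, 6, 14) ⇒ inequivalent

no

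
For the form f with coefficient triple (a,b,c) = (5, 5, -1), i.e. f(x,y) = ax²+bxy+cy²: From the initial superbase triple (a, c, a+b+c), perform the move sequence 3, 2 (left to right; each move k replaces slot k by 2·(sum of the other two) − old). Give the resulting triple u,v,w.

start (5,-1,9) = (f(1,0),f(0,1),f(1,1))
replace slot 3: 2·(5+(-1)) − 9 = -1 → (5,-1,-1)
replace slot 2: 2·(5+(-1)) − (-1) = 9 → (5,9,-1)

5,9,-1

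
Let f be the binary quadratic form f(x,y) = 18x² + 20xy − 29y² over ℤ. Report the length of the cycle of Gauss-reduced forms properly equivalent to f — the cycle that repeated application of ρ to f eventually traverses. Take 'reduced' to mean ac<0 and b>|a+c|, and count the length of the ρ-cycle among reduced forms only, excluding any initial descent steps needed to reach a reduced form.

D = 2488, ⌊√D⌋ = 49
river: ρ → (-29,38,9)
river: ρ → (9,34,-37)
river: ρ → (-37,40,6)
river: ρ → (6,44,-23)
river: ρ → (-23,48,2)
river: ρ → (2,48,-23)
river: ρ → (-23,44,6)
river: ρ → (6,40,-37)
river: ρ → (-37,34,9)
river: ρ → (9,38,-29)
river: ρ → (-29,20,18)
river: ρ → (18,16,-31)
river: ρ → (-31,46,3)
river: ρ → (3,44,-46)
river: ρ → (-46,48,1)
river: ρ → (1,48,-46)
river: ρ → (-46,44,3)
river: ρ → (3,46,-31)
river: ρ → (-31,16,18)
river: ρ → (18,20,-29)
ρ-cycle length = 20 (tail of 0 descent steps not counted)

20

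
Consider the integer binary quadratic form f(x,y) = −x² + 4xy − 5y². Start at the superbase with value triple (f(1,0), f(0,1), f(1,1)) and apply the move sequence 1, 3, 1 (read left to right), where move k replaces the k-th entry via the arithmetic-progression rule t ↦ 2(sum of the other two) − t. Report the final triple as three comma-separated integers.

start (-1,-5,-2) = (f(1,0),f(0,1),f(1,1))
replace slot 1: 2·((-5)+(-2)) − (-1) = -13 → (-13,-5,-2)
replace slot 3: 2·((-13)+(-5)) − (-2) = -34 → (-13,-5,-34)
replace slot 1: 2·((-5)+(-34)) − (-13) = -65 → (-65,-5,-34)

-65,-5,-34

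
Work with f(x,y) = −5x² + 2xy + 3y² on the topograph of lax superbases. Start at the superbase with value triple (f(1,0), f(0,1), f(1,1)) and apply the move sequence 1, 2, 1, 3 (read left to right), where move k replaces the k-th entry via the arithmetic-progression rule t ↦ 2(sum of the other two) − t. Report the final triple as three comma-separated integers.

start (-5,3,0) = (f(1,0),f(0,1),f(1,1))
replace slot 1: 2·(3+0) − (-5) = 11 → (11,3,0)
replace slot 2: 2·(11+0) − 3 = 19 → (11,19,0)
replace slot 1: 2·(19+0) − 11 = 27 → (27,19,0)
replace slot 3: 2·(27+19) − 0 = 92 → (27,19,92)

27,19,92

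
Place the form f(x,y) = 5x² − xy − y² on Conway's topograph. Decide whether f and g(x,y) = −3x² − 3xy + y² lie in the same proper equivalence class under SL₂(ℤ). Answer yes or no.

D₁ = 21, D₂ = 21
river cycle of f (length 2): (-1, 3, 3), (3, 3, -1)
river cycle of g (length 2): (1, 3, -3), (-3, 3, 1)
cycles differ ⇒ inequivalent

no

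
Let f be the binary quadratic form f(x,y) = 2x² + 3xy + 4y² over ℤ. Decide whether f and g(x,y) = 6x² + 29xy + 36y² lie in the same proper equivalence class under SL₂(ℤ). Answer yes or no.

D₁ = -23, D₂ = -23
f: translate: b→-1 (≡3 mod 4), so (2,3,4)→(2,-1,3)
f: reduced (well bottom): (2,-1,3) with a≤c, −a<b≤a
g: translate: b→5 (≡29 mod 12), so (6,29,36)→(6,5,2)
g: flip: (6,5,2)→(2,-5,6)
g: translate: b→-1 (≡-5 mod 4), so (2,-5,6)→(2,-1,3)
g: reduced (well bottom): (2,-1,3) with a≤c, −a<b≤a
reduced forms (2, -1, 3) vs (2, -1, 3) ⇒ equivalent

yes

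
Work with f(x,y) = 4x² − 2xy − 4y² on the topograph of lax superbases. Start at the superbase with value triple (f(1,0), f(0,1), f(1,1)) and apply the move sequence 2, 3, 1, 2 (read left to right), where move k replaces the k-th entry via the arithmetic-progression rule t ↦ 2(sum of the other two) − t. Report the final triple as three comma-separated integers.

start (4,-4,-2) = (f(1,0),f(0,1),f(1,1))
replace slot 2: 2·(4+(-2)) − (-4) = 8 → (4,8,-2)
replace slot 3: 2·(4+8) − (-2) = 26 → (4,8,26)
replace slot 1: 2·(8+26) − 4 = 64 → (64,8,26)
replace slot 2: 2·(64+26) − 8 = 172 → (64,172,26)

64,172,26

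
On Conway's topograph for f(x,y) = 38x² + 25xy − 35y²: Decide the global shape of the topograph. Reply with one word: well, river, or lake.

D = b²−4ac = 25² − 4·38·(-35) = 5945
D > 0 non-square ⇒ indefinite ⇒ periodic river

river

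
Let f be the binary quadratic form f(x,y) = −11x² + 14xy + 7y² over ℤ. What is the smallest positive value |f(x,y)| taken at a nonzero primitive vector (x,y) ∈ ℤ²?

river: ρ → (7,14,-11)
river: ρ → (-11,8,10)
river: ρ → (10,12,-9)
river: ρ → (-9,6,13)
river: ρ → (13,20,-2)
river: ρ → (-2,20,13)
river: ρ → (13,6,-9)
river: ρ → (-9,12,10)
river: ρ → (10,8,-11)
river: ρ → (-11,14,7)
closes: descent 0, river 10
min |a| on river = 2

2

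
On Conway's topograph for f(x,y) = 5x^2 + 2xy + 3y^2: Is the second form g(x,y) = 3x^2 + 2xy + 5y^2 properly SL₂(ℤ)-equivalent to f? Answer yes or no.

D₁ = -56, D₂ = -56
f: flip: (5,2,3)→(3,-2,5)
f: reduced (well bottom): (3,-2,5) with a≤c, −a<b≤a
g: reduced (well bottom): (3,2,5) with a≤c, −a<b≤a
reduced forms (3, -2, 5) vs (3, 2, 5) ⇒ inequivalent

no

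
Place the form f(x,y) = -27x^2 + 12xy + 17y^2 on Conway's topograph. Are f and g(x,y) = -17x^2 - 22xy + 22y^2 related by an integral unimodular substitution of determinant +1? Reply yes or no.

D₁ = 1980, D₂ = 1980
river cycle of f (length 6): (17, 22, -22), (-22, 22, 17), (17, 12, -27), (-27, 42, 2), (2, 42, -27), (-27, 12, 17)
river cycle of g (length 6): (22, 22, -17), (-17, 12, 27), (27, 42, -2), (-2, 42, 27), (27, 12, -17), (-17, 22, 22)
cycles differ ⇒ inequivalent

no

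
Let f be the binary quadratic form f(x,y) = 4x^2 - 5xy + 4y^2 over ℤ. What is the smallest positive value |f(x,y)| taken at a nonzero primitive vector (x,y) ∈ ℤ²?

translate: b→3 (≡-5 mod 8), so (4,-5,4)→(4,3,3)
flip: (4,3,3)→(3,-3,4)
translate: b→3 (≡-3 mod 6), so (3,-3,4)→(3,3,4)
reduced (well bottom): (3,3,4) with a≤c, −a<b≤a
well minimum = a = 3

3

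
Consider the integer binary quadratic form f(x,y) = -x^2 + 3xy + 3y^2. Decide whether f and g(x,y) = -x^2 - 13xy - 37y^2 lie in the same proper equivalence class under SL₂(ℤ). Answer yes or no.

D₁ = 21, D₂ = 21
river cycle of f (length 2): (3, 3, -1), (-1, 3, 3)
river cycle of g (length 2): (-1, 3, 3), (3, 3, -1)
cycles coincide ⇒ equivalent

yes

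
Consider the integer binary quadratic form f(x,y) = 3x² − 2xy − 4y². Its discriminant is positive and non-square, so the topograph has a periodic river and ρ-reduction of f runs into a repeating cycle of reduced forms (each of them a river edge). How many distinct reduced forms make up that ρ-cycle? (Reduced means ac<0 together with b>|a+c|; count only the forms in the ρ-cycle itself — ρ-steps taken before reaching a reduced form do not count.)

D = 52, ⌊√D⌋ = 7
descent: ρ → (-4,2,3)  [lands on river]
river: ρ → (3,4,-3)
river: ρ → (-3,2,4)
river: ρ → (4,6,-1)
river: ρ → (-1,6,4)
river: ρ → (4,2,-3)
river: ρ → (-3,4,3)
river: ρ → (3,2,-4)
river: ρ → (-4,6,1)
river: ρ → (1,6,-4)
ρ-cycle length = 10 (tail of 1 descent step not counted)

10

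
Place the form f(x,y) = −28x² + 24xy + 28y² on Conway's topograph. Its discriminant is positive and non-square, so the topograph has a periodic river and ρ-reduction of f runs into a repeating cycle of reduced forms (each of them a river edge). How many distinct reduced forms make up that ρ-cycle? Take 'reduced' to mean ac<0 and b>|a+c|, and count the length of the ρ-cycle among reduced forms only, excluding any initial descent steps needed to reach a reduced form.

D = 3712, ⌊√D⌋ = 60
river: ρ → (28,32,-24)
river: ρ → (-24,16,36)
river: ρ → (36,56,-4)
river: ρ → (-4,56,36)
river: ρ → (36,16,-24)
river: ρ → (-24,32,28)
river: ρ → (28,24,-28)
river: ρ → (-28,32,24)
river: ρ → (24,16,-36)
river: ρ → (-36,56,4)
river: ρ → (4,56,-36)
river: ρ → (-36,16,24)
river: ρ → (24,32,-28)
river: ρ → (-28,24,28)
ρ-cycle length = 14 (tail of 0 descent steps not counted)

14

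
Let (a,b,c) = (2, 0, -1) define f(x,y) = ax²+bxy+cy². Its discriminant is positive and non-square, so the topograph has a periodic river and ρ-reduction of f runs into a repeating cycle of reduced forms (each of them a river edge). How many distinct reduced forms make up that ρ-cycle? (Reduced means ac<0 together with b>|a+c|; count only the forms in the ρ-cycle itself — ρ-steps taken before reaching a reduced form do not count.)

D = 8, ⌊√D⌋ = 2
descent: ρ → (-1,2,1)  [lands on river]
river: ρ → (1,2,-1)
ρ-cycle length = 2 (tail of 1 descent step not counted)

2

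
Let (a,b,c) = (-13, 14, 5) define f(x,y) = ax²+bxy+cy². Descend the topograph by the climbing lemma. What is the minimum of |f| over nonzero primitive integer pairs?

river: ρ → (5,16,-10)
river: ρ → (-10,4,11)
river: ρ → (11,18,-3)
river: ρ → (-3,18,11)
river: ρ → (11,4,-10)
river: ρ → (-10,16,5)
river: ρ → (5,14,-13)
river: ρ → (-13,12,6)
river: ρ → (6,12,-13)
river: ρ → (-13,14,5)
closes: descent 0, river 10
min |a| on river = 3

3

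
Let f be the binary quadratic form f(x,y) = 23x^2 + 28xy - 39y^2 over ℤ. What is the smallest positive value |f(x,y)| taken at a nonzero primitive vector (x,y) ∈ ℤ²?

river: ρ → (-39,50,12)
river: ρ → (12,46,-47)
river: ρ → (-47,48,11)
river: ρ → (11,62,-12)
river: ρ → (-12,58,21)
river: ρ → (21,26,-44)
river: ρ → (-44,62,3)
river: ρ → (3,64,-23)
river: ρ → (-23,28,39)
river: ρ → (39,50,-12)
river: ρ → (-12,46,47)
river: ρ → (47,48,-11)
river: ρ → (-11,62,12)
river: ρ → (12,58,-21)
river: ρ → (-21,26,44)
river: ρ → (44,62,-3)
river: ρ → (-3,64,23)
river: ρ → (23,28,-39)
closes: descent 0, river 18
min |a| on river = 3

3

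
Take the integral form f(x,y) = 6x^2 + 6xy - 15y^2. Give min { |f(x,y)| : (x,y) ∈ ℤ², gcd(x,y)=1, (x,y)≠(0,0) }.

descent: ρ → (-15,-6,6)
descent: ρ → (6,18,-3)  [lands on river]
river: ρ → (-3,18,6)
closes: descent 2, river 2
min |a| on river = 3

3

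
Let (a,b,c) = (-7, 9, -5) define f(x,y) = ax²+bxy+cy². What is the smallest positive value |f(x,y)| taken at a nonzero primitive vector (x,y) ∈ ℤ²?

translate: b→5 (≡-9 mod 14), so (7,-9,5)→(7,5,3)
flip: (7,5,3)→(3,-5,7)
translate: b→1 (≡-5 mod 6), so (3,-5,7)→(3,1,5)
reduced (well bottom): (3,1,5) with a≤c, −a<b≤a
well minimum |f| = |-3| = 3 (negative-definite)

3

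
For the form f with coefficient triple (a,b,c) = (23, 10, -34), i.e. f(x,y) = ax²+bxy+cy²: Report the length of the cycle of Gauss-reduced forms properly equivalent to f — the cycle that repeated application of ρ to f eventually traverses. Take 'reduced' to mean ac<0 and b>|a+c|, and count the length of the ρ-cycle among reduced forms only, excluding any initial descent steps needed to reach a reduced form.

D = 3228, ⌊√D⌋ = 56
descent: ρ → (-34,-10,23)
descent: ρ → (23,56,-1)  [lands on river]
river: ρ → (-1,56,23)
river: ρ → (23,36,-21)
river: ρ → (-21,48,11)
river: ρ → (11,40,-37)
river: ρ → (-37,34,14)
river: ρ → (14,50,-13)
river: ρ → (-13,54,6)
river: ρ → (6,54,-13)
river: ρ → (-13,50,14)
river: ρ → (14,34,-37)
river: ρ → (-37,40,11)
river: ρ → (11,48,-21)
river: ρ → (-21,36,23)
ρ-cycle length = 14 (tail of 2 descent steps not counted)

14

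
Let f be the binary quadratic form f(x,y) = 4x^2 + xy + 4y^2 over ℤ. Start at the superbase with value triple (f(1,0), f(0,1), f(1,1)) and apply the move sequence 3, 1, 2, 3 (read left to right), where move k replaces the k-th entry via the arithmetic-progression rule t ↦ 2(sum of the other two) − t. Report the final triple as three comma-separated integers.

start (4,4,9) = (f(1,0),f(0,1),f(1,1))
replace slot 3: 2·(4+4) − 9 = 7 → (4,4,7)
replace slot 1: 2·(4+7) − 4 = 18 → (18,4,7)
replace slot 2: 2·(18+7) − 4 = 46 → (18,46,7)
replace slot 3: 2·(18+46) − 7 = 121 → (18,46,121)

18,46,121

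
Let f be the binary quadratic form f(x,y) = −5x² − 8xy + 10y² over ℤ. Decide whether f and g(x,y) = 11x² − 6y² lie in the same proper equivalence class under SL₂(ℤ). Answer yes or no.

D₁ = 264, D₂ = 264
river cycle of f (length 6): (10, 8, -5), (-5, 12, 6), (6, 12, -5), (-5, 8, 10), (10, 12, -3), (-3, 12, 10)
river cycle of g (length 6): (-6, 12, 5), (5, 8, -10), (-10, 12, 3), (3, 12, -10), (-10, 8, 5), (5, 12, -6)
cycles differ ⇒ inequivalent

no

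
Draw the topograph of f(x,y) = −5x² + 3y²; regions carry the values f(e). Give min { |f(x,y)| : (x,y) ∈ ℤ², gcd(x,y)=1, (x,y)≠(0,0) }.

descent: ρ → (3,6,-2)  [lands on river]
river: ρ → (-2,6,3)
closes: descent 1, river 2
min |a| on river = 2

2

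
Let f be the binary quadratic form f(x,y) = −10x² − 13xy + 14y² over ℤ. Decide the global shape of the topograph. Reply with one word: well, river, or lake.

D = b²−4ac = (-13)² − 4·(-10)·14 = 729
D = 27² is a perfect square ⇒ form factors over ℤ ⇒ lakes

lake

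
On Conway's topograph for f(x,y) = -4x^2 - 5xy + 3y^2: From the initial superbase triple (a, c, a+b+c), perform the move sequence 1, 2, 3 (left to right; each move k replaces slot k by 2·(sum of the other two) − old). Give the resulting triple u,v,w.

start (-4,3,-6) = (f(1,0),f(0,1),f(1,1))
replace slot 1: 2·(3+(-6)) − (-4) = -2 → (-2,3,-6)
replace slot 2: 2·((-2)+(-6)) − 3 = -19 → (-2,-19,-6)
replace slot 3: 2·((-2)+(-19)) − (-6) = -36 → (-2,-19,-36)

-2,-19,-36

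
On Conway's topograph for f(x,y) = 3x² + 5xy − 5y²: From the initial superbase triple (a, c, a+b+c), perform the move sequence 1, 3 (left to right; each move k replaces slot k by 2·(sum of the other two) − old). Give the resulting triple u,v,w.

start (3,-5,3) = (f(1,0),f(0,1),f(1,1))
replace slot 1: 2·((-5)+3) − 3 = -7 → (-7,-5,3)
replace slot 3: 2·((-7)+(-5)) − 3 = -27 → (-7,-5,-27)

-7,-5,-27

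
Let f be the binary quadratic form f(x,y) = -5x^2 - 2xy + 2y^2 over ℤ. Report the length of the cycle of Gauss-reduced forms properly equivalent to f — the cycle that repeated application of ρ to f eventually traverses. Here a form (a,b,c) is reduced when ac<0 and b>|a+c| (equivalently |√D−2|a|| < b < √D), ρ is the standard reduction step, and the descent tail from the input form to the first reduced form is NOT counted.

D = 44, ⌊√D⌋ = 6
descent: ρ → (2,6,-1)  [lands on river]
river: ρ → (-1,6,2)
ρ-cycle length = 2 (tail of 1 descent step not counted)

2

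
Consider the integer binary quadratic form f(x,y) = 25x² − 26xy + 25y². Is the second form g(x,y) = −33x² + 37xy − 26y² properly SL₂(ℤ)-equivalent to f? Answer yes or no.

D₁ = -1824, D₂ = -2063
discriminants differ ⇒ not SL₂(ℤ)-equivalent

no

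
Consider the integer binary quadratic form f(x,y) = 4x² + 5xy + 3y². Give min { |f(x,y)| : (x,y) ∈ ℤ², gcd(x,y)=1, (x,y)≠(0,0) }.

translate: b→-3 (≡5 mod 8), so (4,5,3)→(4,-3,2)
flip: (4,-3,2)→(2,3,4)
translate: b→-1 (≡3 mod 4), so (2,3,4)→(2,-1,3)
reduced (well bottom): (2,-1,3) with a≤c, −a<b≤a
well minimum = a = 2

2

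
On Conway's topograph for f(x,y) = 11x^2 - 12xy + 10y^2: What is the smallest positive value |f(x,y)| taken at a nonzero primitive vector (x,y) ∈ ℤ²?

translate: b→10 (≡-12 mod 22), so (11,-12,10)→(11,10,9)
flip: (11,10,9)→(9,-10,11)
translate: b→8 (≡-10 mod 18), so (9,-10,11)→(9,8,10)
reduced (well bottom): (9,8,10) with a≤c, −a<b≤a
well minimum = a = 9

9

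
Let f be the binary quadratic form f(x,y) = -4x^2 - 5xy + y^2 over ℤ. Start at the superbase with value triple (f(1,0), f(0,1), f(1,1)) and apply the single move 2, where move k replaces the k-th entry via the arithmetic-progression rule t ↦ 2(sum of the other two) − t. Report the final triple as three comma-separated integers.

start (-4,1,-8) = (f(1,0),f(0,1),f(1,1))
replace slot 2: 2·((-4)+(-8)) − 1 = -25 → (-4,-25,-8)

-4,-25,-8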